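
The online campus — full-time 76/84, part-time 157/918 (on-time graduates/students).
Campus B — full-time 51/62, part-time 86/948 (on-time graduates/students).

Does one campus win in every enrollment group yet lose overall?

No

Full-time: the online campus 76/84 = 90.5%, Campus B 51/62 = 82.3% → the online campus
Part-time: the online campus 157/918 = 17.1%, Campus B 86/948 = 9.1% → the online campus
Overall: the online campus 233/1002 = 23.3%, Campus B 137/1010 = 13.6% → the online campus
The online campus wins overall and in every enrollment group — no reversal.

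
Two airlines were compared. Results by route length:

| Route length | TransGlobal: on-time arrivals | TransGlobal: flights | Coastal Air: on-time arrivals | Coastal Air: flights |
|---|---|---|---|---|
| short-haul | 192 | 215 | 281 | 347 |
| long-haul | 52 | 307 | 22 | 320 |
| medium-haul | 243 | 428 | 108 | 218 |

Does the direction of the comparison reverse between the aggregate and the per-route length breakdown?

No

Short-haul: TransGlobal 192/215 = 89.3%, Coastal Air 281/347 = 81.0% → TransGlobal
Long-haul: TransGlobal 52/307 = 16.9%, Coastal Air 22/320 = 6.9% → TransGlobal
Medium-haul: TransGlobal 243/428 = 56.8%, Coastal Air 108/218 = 49.5% → TransGlobal
Overall: TransGlobal 487/950 = 51.3%, Coastal Air 411/885 = 46.4% → TransGlobal
TransGlobal wins overall and in every route group — no reversal.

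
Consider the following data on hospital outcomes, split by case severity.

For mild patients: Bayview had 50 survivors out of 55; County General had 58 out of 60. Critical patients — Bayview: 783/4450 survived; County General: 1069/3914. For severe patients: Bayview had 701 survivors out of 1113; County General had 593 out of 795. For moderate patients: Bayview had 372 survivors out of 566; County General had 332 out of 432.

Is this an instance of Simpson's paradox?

No

Mild: Bayview 50/55 = 90.9%, County General 58/60 = 96.7% → County General
Critical: Bayview 783/4450 = 17.6%, County General 1069/3914 = 27.3% → County General
Severe: Bayview 701/1113 = 63.0%, County General 593/795 = 74.6% → County General
Moderate: Bayview 372/566 = 65.7%, County General 332/432 = 76.9% → County General
Overall: Bayview 1906/6184 = 30.8%, County General 2052/5201 = 39.5% → County General
County General wins overall and in every case group — no reversal.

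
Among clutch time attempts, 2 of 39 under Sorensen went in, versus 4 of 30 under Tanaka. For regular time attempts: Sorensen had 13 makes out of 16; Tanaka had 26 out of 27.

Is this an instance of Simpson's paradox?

Clutch time: Sorensen 2/39 = 5.1%, Tanaka 4/30 = 13.3% → Tanaka
Regular time: Sorensen 13/16 = 81.2%, Tanaka 26/27 = 96.3% → Tanaka
Overall: Sorensen 15/55 = 27.3%, Tanaka 30/57 = 52.6% → Tanaka
Tanaka wins overall and in every game group — no reversal.

No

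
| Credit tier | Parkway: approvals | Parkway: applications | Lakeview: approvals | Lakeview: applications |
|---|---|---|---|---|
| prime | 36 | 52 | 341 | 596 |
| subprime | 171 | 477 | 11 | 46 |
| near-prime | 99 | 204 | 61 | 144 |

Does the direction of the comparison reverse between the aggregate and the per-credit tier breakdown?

Prime: Parkway 36/52 = 69.2%, Lakeview 341/596 = 57.2% → Parkway
Subprime: Parkway 171/477 = 35.8%, Lakeview 11/46 = 23.9% → Parkway
Near-prime: Parkway 99/204 = 48.5%, Lakeview 61/144 = 42.4% → Parkway
Overall: Parkway 306/733 = 41.7%, Lakeview 413/786 = 52.5% → Lakeview
Parkway wins each credit group but Lakeview wins overall — the comparison reverses. Parkway's applications skew toward subprime, which has a lower base rate.

Yes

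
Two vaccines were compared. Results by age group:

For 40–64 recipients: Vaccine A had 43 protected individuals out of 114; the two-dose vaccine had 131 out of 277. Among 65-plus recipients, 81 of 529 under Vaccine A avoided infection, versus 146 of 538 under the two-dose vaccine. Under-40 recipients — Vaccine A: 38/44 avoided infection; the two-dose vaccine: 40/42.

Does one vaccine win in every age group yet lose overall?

40–64: Vaccine A 43/114 = 37.7%, the two-dose vaccine 131/277 = 47.3% → the two-dose vaccine
65-plus: Vaccine A 81/529 = 15.3%, the two-dose vaccine 146/538 = 27.1% → the two-dose vaccine
Under-40: Vaccine A 38/44 = 86.4%, the two-dose vaccine 40/42 = 95.2% → the two-dose vaccine
Overall: Vaccine A 162/687 = 23.6%, the two-dose vaccine 317/857 = 37.0% → the two-dose vaccine
The two-dose vaccine wins overall and in every age group — no reversal.

No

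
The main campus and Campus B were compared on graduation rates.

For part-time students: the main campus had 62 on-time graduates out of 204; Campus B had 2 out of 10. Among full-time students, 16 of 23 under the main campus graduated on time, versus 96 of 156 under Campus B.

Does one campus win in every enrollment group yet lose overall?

Part-time: the main campus 62/204 = 30.4%, Campus B 2/10 = 20.0% → the main campus
Full-time: the main campus 16/23 = 69.6%, Campus B 96/156 = 61.5% → the main campus
Overall: the main campus 78/227 = 34.4%, Campus B 98/166 = 59.0% → Campus B
The main campus wins each enrollment group but Campus B wins overall — the comparison reverses. The main campus's students skew toward part-time, which has a lower base rate.

Yes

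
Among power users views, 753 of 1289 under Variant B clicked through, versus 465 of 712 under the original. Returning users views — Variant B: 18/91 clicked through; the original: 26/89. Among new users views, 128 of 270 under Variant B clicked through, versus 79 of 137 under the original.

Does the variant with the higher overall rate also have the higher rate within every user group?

Power users: Variant B 753/1289 = 58.4%, the original 465/712 = 65.3% → the original
Returning users: Variant B 18/91 = 19.8%, the original 26/89 = 29.2% → the original
New users: Variant B 128/270 = 47.4%, the original 79/137 = 57.7% → the original
Overall: Variant B 899/1650 = 54.5%, the original 570/938 = 60.8% → the original
The original wins overall and in every user group — no reversal.

Yes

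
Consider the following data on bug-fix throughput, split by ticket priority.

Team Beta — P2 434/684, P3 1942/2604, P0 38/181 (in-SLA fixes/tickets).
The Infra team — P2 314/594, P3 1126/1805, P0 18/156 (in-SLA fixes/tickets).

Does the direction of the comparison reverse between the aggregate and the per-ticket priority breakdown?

P2: Team Beta 434/684 = 63.5%, the Infra team 314/594 = 52.9% → Team Beta
P3: Team Beta 1942/2604 = 74.6%, the Infra team 1126/1805 = 62.4% → Team Beta
P0: Team Beta 38/181 = 21.0%, the Infra team 18/156 = 11.5% → Team Beta
Overall: Team Beta 2414/3469 = 69.6%, the Infra team 1458/2555 = 57.1% → Team Beta
Team Beta wins overall and in every ticket group — no reversal.

No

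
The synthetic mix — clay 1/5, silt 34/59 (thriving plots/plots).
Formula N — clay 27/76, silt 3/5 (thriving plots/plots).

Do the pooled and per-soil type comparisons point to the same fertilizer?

No

Clay: the synthetic mix 1/5 = 20.0%, Formula N 27/76 = 35.5% → Formula N
Silt: the synthetic mix 34/59 = 57.6%, Formula N 3/5 = 60.0% → Formula N
Overall: the synthetic mix 35/64 = 54.7%, Formula N 30/81 = 37.0% → the synthetic mix
Formula N wins each soil group but the synthetic mix wins overall — the comparison reverses. Formula N's plots skew toward clay, which has a lower base rate.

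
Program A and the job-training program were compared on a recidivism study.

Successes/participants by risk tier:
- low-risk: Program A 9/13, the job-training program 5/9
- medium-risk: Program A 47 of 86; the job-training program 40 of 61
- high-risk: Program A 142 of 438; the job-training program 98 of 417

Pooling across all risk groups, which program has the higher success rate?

Program A

Low-risk: Program A 9/13 = 69.2%, the job-training program 5/9 = 55.6% → Program A
Medium-risk: Program A 47/86 = 54.7%, the job-training program 40/61 = 65.6% → the job-training program
High-risk: Program A 142/438 = 32.4%, the job-training program 98/417 = 23.5% → Program A
Overall: Program A 198/537 = 36.9%, the job-training program 143/487 = 29.4% → Program A
(Neither sweeps every risk group, but Program A has the higher pooled rate.)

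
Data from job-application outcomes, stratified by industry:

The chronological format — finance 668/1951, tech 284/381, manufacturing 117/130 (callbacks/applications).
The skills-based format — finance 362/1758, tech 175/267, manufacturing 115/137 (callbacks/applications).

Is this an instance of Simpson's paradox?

Finance: the chronological format 668/1951 = 34.2%, the skills-based format 362/1758 = 20.6% → the chronological format
Tech: the chronological format 284/381 = 74.5%, the skills-based format 175/267 = 65.5% → the chronological format
Manufacturing: the chronological format 117/130 = 90.0%, the skills-based format 115/137 = 83.9% → the chronological format
Overall: the chronological format 1069/2462 = 43.4%, the skills-based format 652/2162 = 30.2% → the chronological format
The chronological format wins overall and in every industry group — no reversal.

No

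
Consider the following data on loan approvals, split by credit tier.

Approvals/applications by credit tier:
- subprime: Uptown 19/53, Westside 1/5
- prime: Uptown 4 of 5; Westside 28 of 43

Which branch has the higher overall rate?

Subprime: Uptown 19/53 = 35.8%, Westside 1/5 = 20.0% → Uptown
Prime: Uptown 4/5 = 80.0%, Westside 28/43 = 65.1% → Uptown
Overall: Uptown 23/58 = 39.7%, Westside 29/48 = 60.4% → Westside
(Uptown wins every credit group but Westside wins overall — Uptown's applications skew toward the low-rate subprime group.)

Westside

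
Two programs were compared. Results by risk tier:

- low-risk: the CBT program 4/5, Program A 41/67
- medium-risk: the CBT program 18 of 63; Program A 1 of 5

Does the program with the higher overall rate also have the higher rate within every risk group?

No

Low-risk: the CBT program 4/5 = 80.0%, Program A 41/67 = 61.2% → the CBT program
Medium-risk: the CBT program 18/63 = 28.6%, Program A 1/5 = 20.0% → the CBT program
Overall: the CBT program 22/68 = 32.4%, Program A 42/72 = 58.3% → Program A
The CBT program wins each risk group but Program A wins overall — the comparison reverses. The CBT program's participants skew toward medium-risk, which has a lower base rate.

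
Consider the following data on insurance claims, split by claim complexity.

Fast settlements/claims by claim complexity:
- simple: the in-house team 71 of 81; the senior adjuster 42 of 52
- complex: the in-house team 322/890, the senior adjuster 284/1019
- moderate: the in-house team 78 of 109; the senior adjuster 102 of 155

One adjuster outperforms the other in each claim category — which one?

Simple: the in-house team 71/81 = 87.7%, the senior adjuster 42/52 = 80.8% → the in-house team
Complex: the in-house team 322/890 = 36.2%, the senior adjuster 284/1019 = 27.9% → the in-house team
Moderate: the in-house team 78/109 = 71.6%, the senior adjuster 102/155 = 65.8% → the in-house team
The in-house team has the higher rate in all 3 groups.

the in-house team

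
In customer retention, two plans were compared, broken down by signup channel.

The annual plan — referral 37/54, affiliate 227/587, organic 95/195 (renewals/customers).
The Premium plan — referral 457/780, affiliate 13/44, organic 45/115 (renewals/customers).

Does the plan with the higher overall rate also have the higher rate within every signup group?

Referral: the annual plan 37/54 = 68.5%, the Premium plan 457/780 = 58.6% → the annual plan
Affiliate: the annual plan 227/587 = 38.7%, the Premium plan 13/44 = 29.5% → the annual plan
Organic: the annual plan 95/195 = 48.7%, the Premium plan 45/115 = 39.1% → the annual plan
Overall: the annual plan 359/836 = 42.9%, the Premium plan 515/939 = 54.8% → the Premium plan
The annual plan wins each signup group but the Premium plan wins overall — the comparison reverses. The annual plan's customers skew toward affiliate, which has a lower base rate.

No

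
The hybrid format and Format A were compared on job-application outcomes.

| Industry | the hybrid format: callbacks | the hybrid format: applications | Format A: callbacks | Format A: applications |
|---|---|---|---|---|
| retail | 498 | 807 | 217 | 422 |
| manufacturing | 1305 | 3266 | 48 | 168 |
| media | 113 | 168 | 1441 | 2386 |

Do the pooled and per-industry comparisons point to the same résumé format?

Retail: the hybrid format 498/807 = 61.7%, Format A 217/422 = 51.4% → the hybrid format
Manufacturing: the hybrid format 1305/3266 = 40.0%, Format A 48/168 = 28.6% → the hybrid format
Media: the hybrid format 113/168 = 67.3%, Format A 1441/2386 = 60.4% → the hybrid format
Overall: the hybrid format 1916/4241 = 45.2%, Format A 1706/2976 = 57.3% → Format A
The hybrid format wins each industry group but Format A wins overall — the comparison reverses. The hybrid format's applications skew toward manufacturing, which has a lower base rate.

No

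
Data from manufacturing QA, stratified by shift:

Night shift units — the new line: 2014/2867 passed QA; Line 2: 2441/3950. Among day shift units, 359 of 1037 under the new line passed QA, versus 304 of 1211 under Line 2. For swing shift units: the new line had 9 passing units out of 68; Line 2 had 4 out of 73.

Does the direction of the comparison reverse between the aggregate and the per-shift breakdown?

No

Night shift: the new line 2014/2867 = 70.2%, Line 2 2441/3950 = 61.8% → the new line
Day shift: the new line 359/1037 = 34.6%, Line 2 304/1211 = 25.1% → the new line
Swing shift: the new line 9/68 = 13.2%, Line 2 4/73 = 5.5% → the new line
Overall: the new line 2382/3972 = 60.0%, Line 2 2749/5234 = 52.5% → the new line
The new line wins overall and in every shift group — no reversal.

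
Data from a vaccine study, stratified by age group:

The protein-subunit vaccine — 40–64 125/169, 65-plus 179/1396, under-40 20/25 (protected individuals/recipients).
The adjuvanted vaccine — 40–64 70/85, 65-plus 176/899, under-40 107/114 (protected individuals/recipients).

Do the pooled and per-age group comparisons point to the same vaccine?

Yes

40–64: the protein-subunit vaccine 125/169 = 74.0%, the adjuvanted vaccine 70/85 = 82.4% → the adjuvanted vaccine
65-plus: the protein-subunit vaccine 179/1396 = 12.8%, the adjuvanted vaccine 176/899 = 19.6% → the adjuvanted vaccine
Under-40: the protein-subunit vaccine 20/25 = 80.0%, the adjuvanted vaccine 107/114 = 93.9% → the adjuvanted vaccine
Overall: the protein-subunit vaccine 324/1590 = 20.4%, the adjuvanted vaccine 353/1098 = 32.1% → the adjuvanted vaccine
The adjuvanted vaccine wins overall and in every age group — no reversal.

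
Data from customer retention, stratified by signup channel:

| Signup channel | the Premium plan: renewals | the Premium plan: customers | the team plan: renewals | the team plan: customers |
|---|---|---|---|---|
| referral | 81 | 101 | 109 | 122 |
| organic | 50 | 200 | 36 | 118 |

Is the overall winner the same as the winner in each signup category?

Referral: the Premium plan 81/101 = 80.2%, the team plan 109/122 = 89.3% → the team plan
Organic: the Premium plan 50/200 = 25.0%, the team plan 36/118 = 30.5% → the team plan
Overall: the Premium plan 131/301 = 43.5%, the team plan 145/240 = 60.4% → the team plan
The team plan wins overall and in every signup group — no reversal.

Yes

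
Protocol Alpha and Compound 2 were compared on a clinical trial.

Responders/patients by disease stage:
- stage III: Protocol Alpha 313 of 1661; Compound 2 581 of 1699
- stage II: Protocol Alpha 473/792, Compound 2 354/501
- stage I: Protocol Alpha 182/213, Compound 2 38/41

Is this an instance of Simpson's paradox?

Stage III: Protocol Alpha 313/1661 = 18.8%, Compound 2 581/1699 = 34.2% → Compound 2
Stage II: Protocol Alpha 473/792 = 59.7%, Compound 2 354/501 = 70.7% → Compound 2
Stage I: Protocol Alpha 182/213 = 85.4%, Compound 2 38/41 = 92.7% → Compound 2
Overall: Protocol Alpha 968/2666 = 36.3%, Compound 2 973/2241 = 43.4% → Compound 2
Compound 2 wins overall and in every disease group — no reversal.

No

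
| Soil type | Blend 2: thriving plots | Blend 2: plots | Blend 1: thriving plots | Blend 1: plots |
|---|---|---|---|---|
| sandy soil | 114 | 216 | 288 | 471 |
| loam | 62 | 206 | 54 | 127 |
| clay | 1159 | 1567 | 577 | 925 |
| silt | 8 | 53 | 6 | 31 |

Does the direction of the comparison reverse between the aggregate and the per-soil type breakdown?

Sandy soil: Blend 2 114/216 = 52.8%, Blend 1 288/471 = 61.1% → Blend 1
Loam: Blend 2 62/206 = 30.1%, Blend 1 54/127 = 42.5% → Blend 1
Clay: Blend 2 1159/1567 = 74.0%, Blend 1 577/925 = 62.4% → Blend 2
Silt: Blend 2 8/53 = 15.1%, Blend 1 6/31 = 19.4% → Blend 1
Overall: Blend 2 1343/2042 = 65.8%, Blend 1 925/1554 = 59.5% → Blend 2
Neither sweeps: Blend 2 wins 1 of 4 groups, Blend 1 wins 3. Blend 2 wins overall but not every group — no Simpson reversal.

No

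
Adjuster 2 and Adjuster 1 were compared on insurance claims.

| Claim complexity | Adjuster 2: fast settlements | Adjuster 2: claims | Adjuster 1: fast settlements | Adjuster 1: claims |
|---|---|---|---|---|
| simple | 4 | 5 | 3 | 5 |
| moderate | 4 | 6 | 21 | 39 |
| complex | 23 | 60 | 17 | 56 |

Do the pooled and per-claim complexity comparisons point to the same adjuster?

Yes

Simple: Adjuster 2 4/5 = 80.0%, Adjuster 1 3/5 = 60.0% → Adjuster 2
Moderate: Adjuster 2 4/6 = 66.7%, Adjuster 1 21/39 = 53.8% → Adjuster 2
Complex: Adjuster 2 23/60 = 38.3%, Adjuster 1 17/56 = 30.4% → Adjuster 2
Overall: Adjuster 2 31/71 = 43.7%, Adjuster 1 41/100 = 41.0% → Adjuster 2
Adjuster 2 wins overall and in every claim group — no reversal.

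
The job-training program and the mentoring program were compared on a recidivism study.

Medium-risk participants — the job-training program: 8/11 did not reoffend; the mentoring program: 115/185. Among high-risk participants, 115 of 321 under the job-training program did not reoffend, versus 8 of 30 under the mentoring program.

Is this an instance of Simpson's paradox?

Medium-risk: the job-training program 8/11 = 72.7%, the mentoring program 115/185 = 62.2% → the job-training program
High-risk: the job-training program 115/321 = 35.8%, the mentoring program 8/30 = 26.7% → the job-training program
Overall: the job-training program 123/332 = 37.0%, the mentoring program 123/215 = 57.2% → the mentoring program
The job-training program wins each risk group but the mentoring program wins overall — the comparison reverses. The job-training program's participants skew toward high-risk, which has a lower base rate.

Yes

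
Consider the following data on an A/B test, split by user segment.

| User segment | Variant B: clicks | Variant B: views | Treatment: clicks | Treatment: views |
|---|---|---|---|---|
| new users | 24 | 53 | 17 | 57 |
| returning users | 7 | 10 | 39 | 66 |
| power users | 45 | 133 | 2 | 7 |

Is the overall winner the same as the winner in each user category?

No

New users: Variant B 24/53 = 45.3%, Treatment 17/57 = 29.8% → Variant B
Returning users: Variant B 7/10 = 70.0%, Treatment 39/66 = 59.1% → Variant B
Power users: Variant B 45/133 = 33.8%, Treatment 2/7 = 28.6% → Variant B
Overall: Variant B 76/196 = 38.8%, Treatment 58/130 = 44.6% → Treatment
Variant B wins each user group but Treatment wins overall — the comparison reverses. Variant B's views skew toward power users, which has a lower base rate.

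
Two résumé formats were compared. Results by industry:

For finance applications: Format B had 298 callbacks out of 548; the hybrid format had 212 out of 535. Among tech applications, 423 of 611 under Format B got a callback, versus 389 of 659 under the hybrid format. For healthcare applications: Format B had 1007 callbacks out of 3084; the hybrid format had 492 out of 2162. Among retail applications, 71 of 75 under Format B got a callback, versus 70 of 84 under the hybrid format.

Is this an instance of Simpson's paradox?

No

Finance: Format B 298/548 = 54.4%, the hybrid format 212/535 = 39.6% → Format B
Tech: Format B 423/611 = 69.2%, the hybrid format 389/659 = 59.0% → Format B
Healthcare: Format B 1007/3084 = 32.7%, the hybrid format 492/2162 = 22.8% → Format B
Retail: Format B 71/75 = 94.7%, the hybrid format 70/84 = 83.3% → Format B
Overall: Format B 1799/4318 = 41.7%, the hybrid format 1163/3440 = 33.8% → Format B
Format B wins overall and in every industry group — no reversal.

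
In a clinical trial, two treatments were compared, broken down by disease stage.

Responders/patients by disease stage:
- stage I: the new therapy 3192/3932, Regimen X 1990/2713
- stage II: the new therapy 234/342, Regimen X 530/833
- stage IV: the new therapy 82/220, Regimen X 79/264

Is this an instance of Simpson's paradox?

No

Stage I: the new therapy 3192/3932 = 81.2%, Regimen X 1990/2713 = 73.4% → the new therapy
Stage II: the new therapy 234/342 = 68.4%, Regimen X 530/833 = 63.6% → the new therapy
Stage IV: the new therapy 82/220 = 37.3%, Regimen X 79/264 = 29.9% → the new therapy
Overall: the new therapy 3508/4494 = 78.1%, Regimen X 2599/3810 = 68.2% → the new therapy
The new therapy wins overall and in every disease group — no reversal.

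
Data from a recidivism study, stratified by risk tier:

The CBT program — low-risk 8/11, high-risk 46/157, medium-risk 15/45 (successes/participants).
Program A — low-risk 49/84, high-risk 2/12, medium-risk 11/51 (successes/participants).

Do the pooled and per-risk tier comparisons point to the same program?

Low-risk: the CBT program 8/11 = 72.7%, Program A 49/84 = 58.3% → the CBT program
High-risk: the CBT program 46/157 = 29.3%, Program A 2/12 = 16.7% → the CBT program
Medium-risk: the CBT program 15/45 = 33.3%, Program A 11/51 = 21.6% → the CBT program
Overall: the CBT program 69/213 = 32.4%, Program A 62/147 = 42.2% → Program A
The CBT program wins each risk group but Program A wins overall — the comparison reverses. The CBT program's participants skew toward high-risk, which has a lower base rate.

No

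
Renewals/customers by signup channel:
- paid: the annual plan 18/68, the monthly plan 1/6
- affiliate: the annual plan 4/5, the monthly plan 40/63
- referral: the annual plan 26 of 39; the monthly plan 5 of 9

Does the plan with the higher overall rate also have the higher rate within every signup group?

No

Paid: the annual plan 18/68 = 26.5%, the monthly plan 1/6 = 16.7% → the annual plan
Affiliate: the annual plan 4/5 = 80.0%, the monthly plan 40/63 = 63.5% → the annual plan
Referral: the annual plan 26/39 = 66.7%, the monthly plan 5/9 = 55.6% → the annual plan
Overall: the annual plan 48/112 = 42.9%, the monthly plan 46/78 = 59.0% → the monthly plan
The annual plan wins each signup group but the monthly plan wins overall — the comparison reverses. The annual plan's customers skew toward paid, which has a lower base rate.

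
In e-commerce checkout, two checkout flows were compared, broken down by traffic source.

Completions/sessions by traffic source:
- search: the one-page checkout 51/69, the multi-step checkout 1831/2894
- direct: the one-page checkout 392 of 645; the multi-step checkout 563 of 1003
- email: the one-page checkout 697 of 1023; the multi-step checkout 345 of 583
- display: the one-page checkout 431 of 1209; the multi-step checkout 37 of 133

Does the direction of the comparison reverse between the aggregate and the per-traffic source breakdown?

Search: the one-page checkout 51/69 = 73.9%, the multi-step checkout 1831/2894 = 63.3% → the one-page checkout
Direct: the one-page checkout 392/645 = 60.8%, the multi-step checkout 563/1003 = 56.1% → the one-page checkout
Email: the one-page checkout 697/1023 = 68.1%, the multi-step checkout 345/583 = 59.2% → the one-page checkout
Display: the one-page checkout 431/1209 = 35.6%, the multi-step checkout 37/133 = 27.8% → the one-page checkout
Overall: the one-page checkout 1571/2946 = 53.3%, the multi-step checkout 2776/4613 = 60.2% → the multi-step checkout
The one-page checkout wins each traffic group but the multi-step checkout wins overall — the comparison reverses. The one-page checkout's sessions skew toward display, which has a lower base rate.

Yes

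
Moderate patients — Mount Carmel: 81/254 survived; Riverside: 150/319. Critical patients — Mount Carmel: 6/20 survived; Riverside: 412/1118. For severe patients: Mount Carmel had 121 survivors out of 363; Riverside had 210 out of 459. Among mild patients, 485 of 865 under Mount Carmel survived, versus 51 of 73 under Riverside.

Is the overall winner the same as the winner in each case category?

Moderate: Mount Carmel 81/254 = 31.9%, Riverside 150/319 = 47.0% → Riverside
Critical: Mount Carmel 6/20 = 30.0%, Riverside 412/1118 = 36.9% → Riverside
Severe: Mount Carmel 121/363 = 33.3%, Riverside 210/459 = 45.8% → Riverside
Mild: Mount Carmel 485/865 = 56.1%, Riverside 51/73 = 69.9% → Riverside
Overall: Mount Carmel 693/1502 = 46.1%, Riverside 823/1969 = 41.8% → Mount Carmel
Riverside wins each case group but Mount Carmel wins overall — the comparison reverses. Riverside's patients skew toward critical, which has a lower base rate.

No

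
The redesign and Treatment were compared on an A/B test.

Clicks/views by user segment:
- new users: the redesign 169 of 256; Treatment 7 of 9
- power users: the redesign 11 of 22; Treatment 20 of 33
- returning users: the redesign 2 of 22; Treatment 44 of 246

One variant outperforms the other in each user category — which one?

New users: the redesign 169/256 = 66.0%, Treatment 7/9 = 77.8% → Treatment
Power users: the redesign 11/22 = 50.0%, Treatment 20/33 = 60.6% → Treatment
Returning users: the redesign 2/22 = 9.1%, Treatment 44/246 = 17.9% → Treatment
Treatment has the higher rate in all 3 groups.

Treatment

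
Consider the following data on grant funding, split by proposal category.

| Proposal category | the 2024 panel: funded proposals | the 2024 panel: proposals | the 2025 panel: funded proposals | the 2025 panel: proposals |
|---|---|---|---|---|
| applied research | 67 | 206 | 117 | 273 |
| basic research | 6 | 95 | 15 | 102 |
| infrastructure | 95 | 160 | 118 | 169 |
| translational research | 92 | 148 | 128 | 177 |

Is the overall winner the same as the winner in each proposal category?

Yes

Applied research: the 2024 panel 67/206 = 32.5%, the 2025 panel 117/273 = 42.9% → the 2025 panel
Basic research: the 2024 panel 6/95 = 6.3%, the 2025 panel 15/102 = 14.7% → the 2025 panel
Infrastructure: the 2024 panel 95/160 = 59.4%, the 2025 panel 118/169 = 69.8% → the 2025 panel
Translational research: the 2024 panel 92/148 = 62.2%, the 2025 panel 128/177 = 72.3% → the 2025 panel
Overall: the 2024 panel 260/609 = 42.7%, the 2025 panel 378/721 = 52.4% → the 2025 panel
The 2025 panel wins overall and in every proposal group — no reversal.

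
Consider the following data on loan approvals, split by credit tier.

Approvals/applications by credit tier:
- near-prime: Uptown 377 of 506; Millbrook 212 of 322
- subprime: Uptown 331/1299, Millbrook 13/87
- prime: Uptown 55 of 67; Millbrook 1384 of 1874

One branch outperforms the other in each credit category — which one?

Near-prime: Uptown 377/506 = 74.5%, Millbrook 212/322 = 65.8% → Uptown
Subprime: Uptown 331/1299 = 25.5%, Millbrook 13/87 = 14.9% → Uptown
Prime: Uptown 55/67 = 82.1%, Millbrook 1384/1874 = 73.9% → Uptown
Uptown has the higher rate in all 3 groups.

Uptown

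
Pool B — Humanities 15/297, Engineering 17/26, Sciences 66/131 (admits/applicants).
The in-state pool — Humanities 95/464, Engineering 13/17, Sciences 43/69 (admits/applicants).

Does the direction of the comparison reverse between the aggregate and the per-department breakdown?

Humanities: Pool B 15/297 = 5.1%, the in-state pool 95/464 = 20.5% → the in-state pool
Engineering: Pool B 17/26 = 65.4%, the in-state pool 13/17 = 76.5% → the in-state pool
Sciences: Pool B 66/131 = 50.4%, the in-state pool 43/69 = 62.3% → the in-state pool
Overall: Pool B 98/454 = 21.6%, the in-state pool 151/550 = 27.5% → the in-state pool
The in-state pool wins overall and in every department group — no reversal.

No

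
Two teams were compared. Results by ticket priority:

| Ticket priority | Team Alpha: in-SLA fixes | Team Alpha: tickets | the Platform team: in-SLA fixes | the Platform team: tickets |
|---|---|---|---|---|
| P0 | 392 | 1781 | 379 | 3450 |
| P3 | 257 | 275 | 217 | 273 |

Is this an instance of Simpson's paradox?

No

P0: Team Alpha 392/1781 = 22.0%, the Platform team 379/3450 = 11.0% → Team Alpha
P3: Team Alpha 257/275 = 93.5%, the Platform team 217/273 = 79.5% → Team Alpha
Overall: Team Alpha 649/2056 = 31.6%, the Platform team 596/3723 = 16.0% → Team Alpha
Team Alpha wins overall and in every ticket group — no reversal.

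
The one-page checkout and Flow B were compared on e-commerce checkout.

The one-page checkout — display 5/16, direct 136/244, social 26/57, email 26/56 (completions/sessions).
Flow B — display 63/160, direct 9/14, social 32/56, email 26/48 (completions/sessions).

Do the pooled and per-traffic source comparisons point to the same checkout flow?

No

Display: the one-page checkout 5/16 = 31.2%, Flow B 63/160 = 39.4% → Flow B
Direct: the one-page checkout 136/244 = 55.7%, Flow B 9/14 = 64.3% → Flow B
Social: the one-page checkout 26/57 = 45.6%, Flow B 32/56 = 57.1% → Flow B
Email: the one-page checkout 26/56 = 46.4%, Flow B 26/48 = 54.2% → Flow B
Overall: the one-page checkout 193/373 = 51.7%, Flow B 130/278 = 46.8% → the one-page checkout
Flow B wins each traffic group but the one-page checkout wins overall — the comparison reverses. Flow B's sessions skew toward display, which has a lower base rate.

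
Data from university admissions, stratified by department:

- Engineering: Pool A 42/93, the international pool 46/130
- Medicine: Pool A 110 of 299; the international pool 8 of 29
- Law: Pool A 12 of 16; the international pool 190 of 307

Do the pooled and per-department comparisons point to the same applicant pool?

No

Engineering: Pool A 42/93 = 45.2%, the international pool 46/130 = 35.4% → Pool A
Medicine: Pool A 110/299 = 36.8%, the international pool 8/29 = 27.6% → Pool A
Law: Pool A 12/16 = 75.0%, the international pool 190/307 = 61.9% → Pool A
Overall: Pool A 164/408 = 40.2%, the international pool 244/466 = 52.4% → the international pool
Pool A wins each department group but the international pool wins overall — the comparison reverses. Pool A's applicants skew toward Medicine, which has a lower base rate.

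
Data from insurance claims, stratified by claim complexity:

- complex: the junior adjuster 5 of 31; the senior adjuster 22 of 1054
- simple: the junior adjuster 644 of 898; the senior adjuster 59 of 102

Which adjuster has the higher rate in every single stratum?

the junior adjuster

Complex: the junior adjuster 5/31 = 16.1%, the senior adjuster 22/1054 = 2.1% → the junior adjuster
Simple: the junior adjuster 644/898 = 71.7%, the senior adjuster 59/102 = 57.8% → the junior adjuster
The junior adjuster has the higher rate in both groups.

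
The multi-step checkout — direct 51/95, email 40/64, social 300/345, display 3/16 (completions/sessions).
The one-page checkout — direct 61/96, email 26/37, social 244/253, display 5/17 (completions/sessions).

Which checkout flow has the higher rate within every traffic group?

Direct: the multi-step checkout 51/95 = 53.7%, the one-page checkout 61/96 = 63.5% → the one-page checkout
Email: the multi-step checkout 40/64 = 62.5%, the one-page checkout 26/37 = 70.3% → the one-page checkout
Social: the multi-step checkout 300/345 = 87.0%, the one-page checkout 244/253 = 96.4% → the one-page checkout
Display: the multi-step checkout 3/16 = 18.8%, the one-page checkout 5/17 = 29.4% → the one-page checkout
The one-page checkout has the higher rate in all 4 groups.

the one-page checkout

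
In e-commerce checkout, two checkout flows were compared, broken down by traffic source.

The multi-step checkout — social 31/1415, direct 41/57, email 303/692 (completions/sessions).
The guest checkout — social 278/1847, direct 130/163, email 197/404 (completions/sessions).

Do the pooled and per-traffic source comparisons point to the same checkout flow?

Social: the multi-step checkout 31/1415 = 2.2%, the guest checkout 278/1847 = 15.1% → the guest checkout
Direct: the multi-step checkout 41/57 = 71.9%, the guest checkout 130/163 = 79.8% → the guest checkout
Email: the multi-step checkout 303/692 = 43.8%, the guest checkout 197/404 = 48.8% → the guest checkout
Overall: the multi-step checkout 375/2164 = 17.3%, the guest checkout 605/2414 = 25.1% → the guest checkout
The guest checkout wins overall and in every traffic group — no reversal.

Yes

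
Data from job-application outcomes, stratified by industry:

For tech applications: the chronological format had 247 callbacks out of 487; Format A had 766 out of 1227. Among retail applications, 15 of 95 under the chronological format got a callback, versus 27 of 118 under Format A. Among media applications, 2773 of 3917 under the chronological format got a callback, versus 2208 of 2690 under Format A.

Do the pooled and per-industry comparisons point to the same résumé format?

Yes

Tech: the chronological format 247/487 = 50.7%, Format A 766/1227 = 62.4% → Format A
Retail: the chronological format 15/95 = 15.8%, Format A 27/118 = 22.9% → Format A
Media: the chronological format 2773/3917 = 70.8%, Format A 2208/2690 = 82.1% → Format A
Overall: the chronological format 3035/4499 = 67.5%, Format A 3001/4035 = 74.4% → Format A
Format A wins overall and in every industry group — no reversal.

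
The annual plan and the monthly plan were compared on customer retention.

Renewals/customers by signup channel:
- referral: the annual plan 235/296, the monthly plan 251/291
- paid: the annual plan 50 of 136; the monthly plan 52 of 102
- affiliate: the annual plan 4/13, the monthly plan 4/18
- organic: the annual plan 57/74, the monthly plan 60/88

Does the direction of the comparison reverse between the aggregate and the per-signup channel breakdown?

Referral: the annual plan 235/296 = 79.4%, the monthly plan 251/291 = 86.3% → the monthly plan
Paid: the annual plan 50/136 = 36.8%, the monthly plan 52/102 = 51.0% → the monthly plan
Affiliate: the annual plan 4/13 = 30.8%, the monthly plan 4/18 = 22.2% → the annual plan
Organic: the annual plan 57/74 = 77.0%, the monthly plan 60/88 = 68.2% → the annual plan
Overall: the annual plan 346/519 = 66.7%, the monthly plan 367/499 = 73.5% → the monthly plan
Neither sweeps: the annual plan wins 2 of 4 groups, the monthly plan wins 2. The monthly plan wins overall but not every group — no Simpson reversal.

No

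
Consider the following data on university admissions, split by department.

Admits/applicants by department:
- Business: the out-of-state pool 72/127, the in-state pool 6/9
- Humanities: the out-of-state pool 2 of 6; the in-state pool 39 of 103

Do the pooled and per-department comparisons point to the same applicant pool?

Business: the out-of-state pool 72/127 = 56.7%, the in-state pool 6/9 = 66.7% → the in-state pool
Humanities: the out-of-state pool 2/6 = 33.3%, the in-state pool 39/103 = 37.9% → the in-state pool
Overall: the out-of-state pool 74/133 = 55.6%, the in-state pool 45/112 = 40.2% → the out-of-state pool
The in-state pool wins each department group but the out-of-state pool wins overall — the comparison reverses. The in-state pool's applicants skew toward Humanities, which has a lower base rate.

No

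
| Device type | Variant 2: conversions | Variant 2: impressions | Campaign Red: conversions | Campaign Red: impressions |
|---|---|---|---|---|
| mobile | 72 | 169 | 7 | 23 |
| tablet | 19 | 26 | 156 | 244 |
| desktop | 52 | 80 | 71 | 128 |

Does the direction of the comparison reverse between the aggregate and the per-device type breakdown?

Yes

Mobile: Variant 2 72/169 = 42.6%, Campaign Red 7/23 = 30.4% → Variant 2
Tablet: Variant 2 19/26 = 73.1%, Campaign Red 156/244 = 63.9% → Variant 2
Desktop: Variant 2 52/80 = 65.0%, Campaign Red 71/128 = 55.5% → Variant 2
Overall: Variant 2 143/275 = 52.0%, Campaign Red 234/395 = 59.2% → Campaign Red
Variant 2 wins each device group but Campaign Red wins overall — the comparison reverses. Variant 2's impressions skew toward mobile, which has a lower base rate.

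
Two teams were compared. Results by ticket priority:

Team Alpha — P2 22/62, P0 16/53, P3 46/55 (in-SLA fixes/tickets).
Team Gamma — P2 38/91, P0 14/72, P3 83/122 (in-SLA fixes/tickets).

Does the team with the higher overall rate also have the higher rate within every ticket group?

No

P2: Team Alpha 22/62 = 35.5%, Team Gamma 38/91 = 41.8% → Team Gamma
P0: Team Alpha 16/53 = 30.2%, Team Gamma 14/72 = 19.4% → Team Alpha
P3: Team Alpha 46/55 = 83.6%, Team Gamma 83/122 = 68.0% → Team Alpha
Overall: Team Alpha 84/170 = 49.4%, Team Gamma 135/285 = 47.4% → Team Alpha
Neither sweeps: Team Alpha wins 2 of 3 groups, Team Gamma wins 1. Team Alpha wins overall but not every group — no Simpson reversal.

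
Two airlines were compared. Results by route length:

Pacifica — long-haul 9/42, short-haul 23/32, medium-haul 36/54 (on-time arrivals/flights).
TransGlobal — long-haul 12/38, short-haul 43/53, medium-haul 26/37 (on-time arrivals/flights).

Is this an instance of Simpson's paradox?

No

Long-haul: Pacifica 9/42 = 21.4%, TransGlobal 12/38 = 31.6% → TransGlobal
Short-haul: Pacifica 23/32 = 71.9%, TransGlobal 43/53 = 81.1% → TransGlobal
Medium-haul: Pacifica 36/54 = 66.7%, TransGlobal 26/37 = 70.3% → TransGlobal
Overall: Pacifica 68/128 = 53.1%, TransGlobal 81/128 = 63.3% → TransGlobal
TransGlobal wins overall and in every route group — no reversal.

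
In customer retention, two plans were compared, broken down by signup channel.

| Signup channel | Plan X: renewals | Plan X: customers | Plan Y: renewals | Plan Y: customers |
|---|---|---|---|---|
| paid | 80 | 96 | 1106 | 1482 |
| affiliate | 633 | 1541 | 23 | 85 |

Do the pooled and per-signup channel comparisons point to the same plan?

No

Paid: Plan X 80/96 = 83.3%, Plan Y 1106/1482 = 74.6% → Plan X
Affiliate: Plan X 633/1541 = 41.1%, Plan Y 23/85 = 27.1% → Plan X
Overall: Plan X 713/1637 = 43.6%, Plan Y 1129/1567 = 72.0% → Plan Y
Plan X wins each signup group but Plan Y wins overall — the comparison reverses. Plan X's customers skew toward affiliate, which has a lower base rate.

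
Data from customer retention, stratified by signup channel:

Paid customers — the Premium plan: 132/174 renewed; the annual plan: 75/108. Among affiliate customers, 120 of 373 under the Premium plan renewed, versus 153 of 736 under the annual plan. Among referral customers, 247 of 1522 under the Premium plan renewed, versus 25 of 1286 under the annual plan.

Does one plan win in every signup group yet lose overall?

No

Paid: the Premium plan 132/174 = 75.9%, the annual plan 75/108 = 69.4% → the Premium plan
Affiliate: the Premium plan 120/373 = 32.2%, the annual plan 153/736 = 20.8% → the Premium plan
Referral: the Premium plan 247/1522 = 16.2%, the annual plan 25/1286 = 1.9% → the Premium plan
Overall: the Premium plan 499/2069 = 24.1%, the annual plan 253/2130 = 11.9% → the Premium plan
The Premium plan wins overall and in every signup group — no reversal.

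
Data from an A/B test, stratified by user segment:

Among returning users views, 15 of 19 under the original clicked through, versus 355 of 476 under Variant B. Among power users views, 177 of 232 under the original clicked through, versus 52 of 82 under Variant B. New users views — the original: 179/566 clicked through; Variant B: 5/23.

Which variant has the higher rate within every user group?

the original

Returning users: the original 15/19 = 78.9%, Variant B 355/476 = 74.6% → the original
Power users: the original 177/232 = 76.3%, Variant B 52/82 = 63.4% → the original
New users: the original 179/566 = 31.6%, Variant B 5/23 = 21.7% → the original
The original has the higher rate in all 3 groups.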